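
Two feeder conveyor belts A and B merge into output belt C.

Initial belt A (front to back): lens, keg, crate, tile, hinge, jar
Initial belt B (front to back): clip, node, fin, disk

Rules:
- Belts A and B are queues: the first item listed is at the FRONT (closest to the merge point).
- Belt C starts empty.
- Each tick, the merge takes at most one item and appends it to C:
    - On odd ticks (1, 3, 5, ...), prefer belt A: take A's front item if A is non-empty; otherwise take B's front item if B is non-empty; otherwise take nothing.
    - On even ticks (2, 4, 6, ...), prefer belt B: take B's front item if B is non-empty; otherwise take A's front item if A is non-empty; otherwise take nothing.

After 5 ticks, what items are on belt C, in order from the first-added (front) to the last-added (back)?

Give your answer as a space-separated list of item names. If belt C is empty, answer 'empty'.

Tick 1: prefer A, take lens from A; A=[keg,crate,tile,hinge,jar] B=[clip,node,fin,disk] C=[lens]
Tick 2: prefer B, take clip from B; A=[keg,crate,tile,hinge,jar] B=[node,fin,disk] C=[lens,clip]
Tick 3: prefer A, take keg from A; A=[crate,tile,hinge,jar] B=[node,fin,disk] C=[lens,clip,keg]
Tick 4: prefer B, take node from B; A=[crate,tile,hinge,jar] B=[fin,disk] C=[lens,clip,keg,node]
Tick 5: prefer A, take crate from A; A=[tile,hinge,jar] B=[fin,disk] C=[lens,clip,keg,node,crate]

Answer: lens clip keg node crate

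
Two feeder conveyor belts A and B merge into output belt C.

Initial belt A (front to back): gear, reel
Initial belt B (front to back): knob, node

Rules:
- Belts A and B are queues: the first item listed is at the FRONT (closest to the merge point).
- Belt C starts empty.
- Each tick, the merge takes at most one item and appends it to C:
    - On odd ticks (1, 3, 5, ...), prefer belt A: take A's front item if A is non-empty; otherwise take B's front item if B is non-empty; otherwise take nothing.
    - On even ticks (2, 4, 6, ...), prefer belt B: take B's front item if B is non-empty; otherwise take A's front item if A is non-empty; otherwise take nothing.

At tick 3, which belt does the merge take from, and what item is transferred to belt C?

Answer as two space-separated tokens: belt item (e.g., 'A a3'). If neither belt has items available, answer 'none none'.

Tick 1: prefer A, take gear from A; A=[reel] B=[knob,node] C=[gear]
Tick 2: prefer B, take knob from B; A=[reel] B=[node] C=[gear,knob]
Tick 3: prefer A, take reel from A; A=[-] B=[node] C=[gear,knob,reel]

Answer: A reel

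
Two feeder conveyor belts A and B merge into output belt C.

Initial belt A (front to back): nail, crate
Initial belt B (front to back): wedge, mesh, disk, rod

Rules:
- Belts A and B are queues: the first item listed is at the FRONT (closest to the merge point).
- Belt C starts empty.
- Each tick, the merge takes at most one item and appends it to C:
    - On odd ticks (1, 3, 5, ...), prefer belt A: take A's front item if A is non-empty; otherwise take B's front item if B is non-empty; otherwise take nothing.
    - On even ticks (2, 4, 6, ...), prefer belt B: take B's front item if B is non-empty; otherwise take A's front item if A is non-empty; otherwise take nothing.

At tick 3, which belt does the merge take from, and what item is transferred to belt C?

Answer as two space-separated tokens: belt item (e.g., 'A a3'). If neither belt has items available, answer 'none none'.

Tick 1: prefer A, take nail from A; A=[crate] B=[wedge,mesh,disk,rod] C=[nail]
Tick 2: prefer B, take wedge from B; A=[crate] B=[mesh,disk,rod] C=[nail,wedge]
Tick 3: prefer A, take crate from A; A=[-] B=[mesh,disk,rod] C=[nail,wedge,crate]

Answer: A crate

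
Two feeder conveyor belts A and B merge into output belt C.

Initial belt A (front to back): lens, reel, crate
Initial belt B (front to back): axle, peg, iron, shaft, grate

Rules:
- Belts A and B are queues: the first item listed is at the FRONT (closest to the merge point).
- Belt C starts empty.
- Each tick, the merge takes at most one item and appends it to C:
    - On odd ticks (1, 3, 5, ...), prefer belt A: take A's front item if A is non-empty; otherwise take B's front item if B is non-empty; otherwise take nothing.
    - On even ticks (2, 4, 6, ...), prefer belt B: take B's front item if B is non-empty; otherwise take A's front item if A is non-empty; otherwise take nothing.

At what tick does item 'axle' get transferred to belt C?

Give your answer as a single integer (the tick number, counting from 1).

Answer: 2

Derivation:
Tick 1: prefer A, take lens from A; A=[reel,crate] B=[axle,peg,iron,shaft,grate] C=[lens]
Tick 2: prefer B, take axle from B; A=[reel,crate] B=[peg,iron,shaft,grate] C=[lens,axle]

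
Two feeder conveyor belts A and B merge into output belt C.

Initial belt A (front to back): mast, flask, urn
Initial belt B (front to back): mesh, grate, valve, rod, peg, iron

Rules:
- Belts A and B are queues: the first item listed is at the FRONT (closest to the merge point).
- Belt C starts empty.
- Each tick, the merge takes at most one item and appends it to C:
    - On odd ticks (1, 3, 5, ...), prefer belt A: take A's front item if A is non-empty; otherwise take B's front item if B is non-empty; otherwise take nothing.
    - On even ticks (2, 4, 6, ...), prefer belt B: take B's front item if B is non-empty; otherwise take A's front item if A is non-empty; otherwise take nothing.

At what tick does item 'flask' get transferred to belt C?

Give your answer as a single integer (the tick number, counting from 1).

Tick 1: prefer A, take mast from A; A=[flask,urn] B=[mesh,grate,valve,rod,peg,iron] C=[mast]
Tick 2: prefer B, take mesh from B; A=[flask,urn] B=[grate,valve,rod,peg,iron] C=[mast,mesh]
Tick 3: prefer A, take flask from A; A=[urn] B=[grate,valve,rod,peg,iron] C=[mast,mesh,flask]

Answer: 3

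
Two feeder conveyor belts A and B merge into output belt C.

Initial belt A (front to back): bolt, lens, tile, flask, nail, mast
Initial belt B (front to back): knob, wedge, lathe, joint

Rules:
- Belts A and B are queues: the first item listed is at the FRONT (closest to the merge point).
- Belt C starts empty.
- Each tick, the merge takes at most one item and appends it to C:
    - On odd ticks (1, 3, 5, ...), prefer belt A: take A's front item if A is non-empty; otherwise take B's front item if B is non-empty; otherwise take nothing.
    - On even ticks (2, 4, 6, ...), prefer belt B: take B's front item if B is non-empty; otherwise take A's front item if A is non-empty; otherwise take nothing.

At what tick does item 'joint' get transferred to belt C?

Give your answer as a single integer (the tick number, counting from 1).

Tick 1: prefer A, take bolt from A; A=[lens,tile,flask,nail,mast] B=[knob,wedge,lathe,joint] C=[bolt]
Tick 2: prefer B, take knob from B; A=[lens,tile,flask,nail,mast] B=[wedge,lathe,joint] C=[bolt,knob]
Tick 3: prefer A, take lens from A; A=[tile,flask,nail,mast] B=[wedge,lathe,joint] C=[bolt,knob,lens]
Tick 4: prefer B, take wedge from B; A=[tile,flask,nail,mast] B=[lathe,joint] C=[bolt,knob,lens,wedge]
Tick 5: prefer A, take tile from A; A=[flask,nail,mast] B=[lathe,joint] C=[bolt,knob,lens,wedge,tile]
Tick 6: prefer B, take lathe from B; A=[flask,nail,mast] B=[joint] C=[bolt,knob,lens,wedge,tile,lathe]
Tick 7: prefer A, take flask from A; A=[nail,mast] B=[joint] C=[bolt,knob,lens,wedge,tile,lathe,flask]
Tick 8: prefer B, take joint from B; A=[nail,mast] B=[-] C=[bolt,knob,lens,wedge,tile,lathe,flask,joint]

Answer: 8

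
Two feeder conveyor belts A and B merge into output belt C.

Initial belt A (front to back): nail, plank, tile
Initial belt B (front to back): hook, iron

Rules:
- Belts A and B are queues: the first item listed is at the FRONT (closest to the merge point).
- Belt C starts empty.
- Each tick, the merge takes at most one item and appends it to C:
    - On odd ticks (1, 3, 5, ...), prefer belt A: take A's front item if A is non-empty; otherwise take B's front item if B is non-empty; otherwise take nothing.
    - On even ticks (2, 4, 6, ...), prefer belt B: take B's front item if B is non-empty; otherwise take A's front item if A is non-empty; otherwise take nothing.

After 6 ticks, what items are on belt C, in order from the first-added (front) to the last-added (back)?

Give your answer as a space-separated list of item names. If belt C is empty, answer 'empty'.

Tick 1: prefer A, take nail from A; A=[plank,tile] B=[hook,iron] C=[nail]
Tick 2: prefer B, take hook from B; A=[plank,tile] B=[iron] C=[nail,hook]
Tick 3: prefer A, take plank from A; A=[tile] B=[iron] C=[nail,hook,plank]
Tick 4: prefer B, take iron from B; A=[tile] B=[-] C=[nail,hook,plank,iron]
Tick 5: prefer A, take tile from A; A=[-] B=[-] C=[nail,hook,plank,iron,tile]
Tick 6: prefer B, both empty, nothing taken; A=[-] B=[-] C=[nail,hook,plank,iron,tile]

Answer: nail hook plank iron tile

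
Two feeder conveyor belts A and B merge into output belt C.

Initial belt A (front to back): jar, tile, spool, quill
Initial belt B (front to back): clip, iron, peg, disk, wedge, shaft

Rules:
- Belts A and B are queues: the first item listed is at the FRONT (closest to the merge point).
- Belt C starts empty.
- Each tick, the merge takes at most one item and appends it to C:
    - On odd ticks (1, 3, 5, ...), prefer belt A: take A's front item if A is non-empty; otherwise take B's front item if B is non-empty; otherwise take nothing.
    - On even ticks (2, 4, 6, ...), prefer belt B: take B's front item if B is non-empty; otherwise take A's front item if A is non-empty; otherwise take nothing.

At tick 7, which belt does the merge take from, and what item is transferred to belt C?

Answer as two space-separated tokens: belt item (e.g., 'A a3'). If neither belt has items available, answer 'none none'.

Tick 1: prefer A, take jar from A; A=[tile,spool,quill] B=[clip,iron,peg,disk,wedge,shaft] C=[jar]
Tick 2: prefer B, take clip from B; A=[tile,spool,quill] B=[iron,peg,disk,wedge,shaft] C=[jar,clip]
Tick 3: prefer A, take tile from A; A=[spool,quill] B=[iron,peg,disk,wedge,shaft] C=[jar,clip,tile]
Tick 4: prefer B, take iron from B; A=[spool,quill] B=[peg,disk,wedge,shaft] C=[jar,clip,tile,iron]
Tick 5: prefer A, take spool from A; A=[quill] B=[peg,disk,wedge,shaft] C=[jar,clip,tile,iron,spool]
Tick 6: prefer B, take peg from B; A=[quill] B=[disk,wedge,shaft] C=[jar,clip,tile,iron,spool,peg]
Tick 7: prefer A, take quill from A; A=[-] B=[disk,wedge,shaft] C=[jar,clip,tile,iron,spool,peg,quill]

Answer: A quill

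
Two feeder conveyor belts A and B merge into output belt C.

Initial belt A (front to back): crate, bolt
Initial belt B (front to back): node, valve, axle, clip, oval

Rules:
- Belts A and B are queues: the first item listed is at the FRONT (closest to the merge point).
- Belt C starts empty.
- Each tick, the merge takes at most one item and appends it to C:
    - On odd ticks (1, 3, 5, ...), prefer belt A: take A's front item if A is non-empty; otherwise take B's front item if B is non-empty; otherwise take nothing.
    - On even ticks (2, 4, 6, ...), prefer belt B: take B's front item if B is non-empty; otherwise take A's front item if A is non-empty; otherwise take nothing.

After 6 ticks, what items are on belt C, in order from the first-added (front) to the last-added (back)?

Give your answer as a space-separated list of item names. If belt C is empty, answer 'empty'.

Answer: crate node bolt valve axle clip

Derivation:
Tick 1: prefer A, take crate from A; A=[bolt] B=[node,valve,axle,clip,oval] C=[crate]
Tick 2: prefer B, take node from B; A=[bolt] B=[valve,axle,clip,oval] C=[crate,node]
Tick 3: prefer A, take bolt from A; A=[-] B=[valve,axle,clip,oval] C=[crate,node,bolt]
Tick 4: prefer B, take valve from B; A=[-] B=[axle,clip,oval] C=[crate,node,bolt,valve]
Tick 5: prefer A, take axle from B; A=[-] B=[clip,oval] C=[crate,node,bolt,valve,axle]
Tick 6: prefer B, take clip from B; A=[-] B=[oval] C=[crate,node,bolt,valve,axle,clip]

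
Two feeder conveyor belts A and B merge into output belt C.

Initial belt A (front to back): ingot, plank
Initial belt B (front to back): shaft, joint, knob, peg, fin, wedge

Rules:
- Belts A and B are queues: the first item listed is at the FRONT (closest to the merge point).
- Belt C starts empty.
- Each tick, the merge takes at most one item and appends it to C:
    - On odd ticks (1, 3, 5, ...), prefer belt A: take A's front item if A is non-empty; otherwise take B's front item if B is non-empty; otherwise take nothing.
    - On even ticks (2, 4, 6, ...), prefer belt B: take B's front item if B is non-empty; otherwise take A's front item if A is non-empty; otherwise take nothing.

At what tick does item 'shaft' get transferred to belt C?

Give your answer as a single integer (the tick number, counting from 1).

Tick 1: prefer A, take ingot from A; A=[plank] B=[shaft,joint,knob,peg,fin,wedge] C=[ingot]
Tick 2: prefer B, take shaft from B; A=[plank] B=[joint,knob,peg,fin,wedge] C=[ingot,shaft]

Answer: 2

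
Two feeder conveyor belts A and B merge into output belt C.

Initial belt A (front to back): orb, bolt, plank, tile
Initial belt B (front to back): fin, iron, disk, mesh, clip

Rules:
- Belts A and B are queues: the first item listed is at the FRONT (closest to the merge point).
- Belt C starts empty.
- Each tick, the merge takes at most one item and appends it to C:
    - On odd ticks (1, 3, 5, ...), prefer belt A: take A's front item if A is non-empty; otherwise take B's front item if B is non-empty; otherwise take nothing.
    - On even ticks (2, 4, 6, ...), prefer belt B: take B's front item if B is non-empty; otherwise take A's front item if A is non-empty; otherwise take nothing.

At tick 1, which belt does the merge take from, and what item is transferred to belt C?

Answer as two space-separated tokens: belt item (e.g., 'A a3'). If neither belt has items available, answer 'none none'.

Tick 1: prefer A, take orb from A; A=[bolt,plank,tile] B=[fin,iron,disk,mesh,clip] C=[orb]

Answer: A orb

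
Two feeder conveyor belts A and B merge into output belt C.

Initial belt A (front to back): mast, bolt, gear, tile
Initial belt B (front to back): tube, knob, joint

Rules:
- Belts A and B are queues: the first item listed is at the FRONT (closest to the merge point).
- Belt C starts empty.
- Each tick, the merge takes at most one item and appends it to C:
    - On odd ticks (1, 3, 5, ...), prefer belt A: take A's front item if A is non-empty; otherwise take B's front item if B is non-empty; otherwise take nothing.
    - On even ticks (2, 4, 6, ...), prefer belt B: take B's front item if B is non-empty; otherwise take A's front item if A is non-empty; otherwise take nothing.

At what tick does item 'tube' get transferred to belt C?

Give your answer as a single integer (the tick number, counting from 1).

Answer: 2

Derivation:
Tick 1: prefer A, take mast from A; A=[bolt,gear,tile] B=[tube,knob,joint] C=[mast]
Tick 2: prefer B, take tube from B; A=[bolt,gear,tile] B=[knob,joint] C=[mast,tube]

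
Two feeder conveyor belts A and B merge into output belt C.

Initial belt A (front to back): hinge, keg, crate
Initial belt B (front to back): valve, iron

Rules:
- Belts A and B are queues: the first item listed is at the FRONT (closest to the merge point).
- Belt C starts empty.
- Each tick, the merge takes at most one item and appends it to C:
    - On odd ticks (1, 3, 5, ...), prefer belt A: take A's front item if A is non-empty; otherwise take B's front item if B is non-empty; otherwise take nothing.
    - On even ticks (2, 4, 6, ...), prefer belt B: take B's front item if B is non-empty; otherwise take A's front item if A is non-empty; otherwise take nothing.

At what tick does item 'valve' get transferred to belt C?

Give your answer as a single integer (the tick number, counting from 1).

Answer: 2

Derivation:
Tick 1: prefer A, take hinge from A; A=[keg,crate] B=[valve,iron] C=[hinge]
Tick 2: prefer B, take valve from B; A=[keg,crate] B=[iron] C=[hinge,valve]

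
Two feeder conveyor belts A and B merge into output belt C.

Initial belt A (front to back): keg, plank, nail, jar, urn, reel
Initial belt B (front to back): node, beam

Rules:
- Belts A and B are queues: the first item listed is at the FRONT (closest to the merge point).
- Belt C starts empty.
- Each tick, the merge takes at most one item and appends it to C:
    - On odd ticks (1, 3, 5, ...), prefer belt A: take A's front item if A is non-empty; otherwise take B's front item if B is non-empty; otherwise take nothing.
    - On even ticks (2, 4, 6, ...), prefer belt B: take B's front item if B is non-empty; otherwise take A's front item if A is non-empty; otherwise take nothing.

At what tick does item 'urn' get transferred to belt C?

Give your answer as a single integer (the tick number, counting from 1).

Answer: 7

Derivation:
Tick 1: prefer A, take keg from A; A=[plank,nail,jar,urn,reel] B=[node,beam] C=[keg]
Tick 2: prefer B, take node from B; A=[plank,nail,jar,urn,reel] B=[beam] C=[keg,node]
Tick 3: prefer A, take plank from A; A=[nail,jar,urn,reel] B=[beam] C=[keg,node,plank]
Tick 4: prefer B, take beam from B; A=[nail,jar,urn,reel] B=[-] C=[keg,node,plank,beam]
Tick 5: prefer A, take nail from A; A=[jar,urn,reel] B=[-] C=[keg,node,plank,beam,nail]
Tick 6: prefer B, take jar from A; A=[urn,reel] B=[-] C=[keg,node,plank,beam,nail,jar]
Tick 7: prefer A, take urn from A; A=[reel] B=[-] C=[keg,node,plank,beam,nail,jar,urn]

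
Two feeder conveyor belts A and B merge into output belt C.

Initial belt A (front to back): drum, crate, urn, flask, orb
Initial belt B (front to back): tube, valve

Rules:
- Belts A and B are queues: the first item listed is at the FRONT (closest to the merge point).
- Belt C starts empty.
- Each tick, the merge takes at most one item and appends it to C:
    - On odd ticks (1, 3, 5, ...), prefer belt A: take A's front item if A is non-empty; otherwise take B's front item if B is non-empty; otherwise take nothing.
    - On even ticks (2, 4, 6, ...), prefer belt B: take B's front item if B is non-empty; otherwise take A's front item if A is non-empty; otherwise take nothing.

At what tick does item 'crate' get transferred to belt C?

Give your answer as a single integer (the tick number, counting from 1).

Tick 1: prefer A, take drum from A; A=[crate,urn,flask,orb] B=[tube,valve] C=[drum]
Tick 2: prefer B, take tube from B; A=[crate,urn,flask,orb] B=[valve] C=[drum,tube]
Tick 3: prefer A, take crate from A; A=[urn,flask,orb] B=[valve] C=[drum,tube,crate]

Answer: 3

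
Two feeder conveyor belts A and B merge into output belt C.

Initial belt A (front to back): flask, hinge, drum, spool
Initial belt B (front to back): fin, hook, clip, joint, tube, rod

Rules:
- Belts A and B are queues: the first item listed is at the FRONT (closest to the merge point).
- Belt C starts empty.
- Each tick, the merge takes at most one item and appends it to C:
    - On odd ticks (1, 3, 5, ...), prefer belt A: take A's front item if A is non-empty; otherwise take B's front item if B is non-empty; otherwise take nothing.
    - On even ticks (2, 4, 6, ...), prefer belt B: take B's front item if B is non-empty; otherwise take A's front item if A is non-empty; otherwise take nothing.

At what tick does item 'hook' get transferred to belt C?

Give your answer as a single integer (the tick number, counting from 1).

Answer: 4

Derivation:
Tick 1: prefer A, take flask from A; A=[hinge,drum,spool] B=[fin,hook,clip,joint,tube,rod] C=[flask]
Tick 2: prefer B, take fin from B; A=[hinge,drum,spool] B=[hook,clip,joint,tube,rod] C=[flask,fin]
Tick 3: prefer A, take hinge from A; A=[drum,spool] B=[hook,clip,joint,tube,rod] C=[flask,fin,hinge]
Tick 4: prefer B, take hook from B; A=[drum,spool] B=[clip,joint,tube,rod] C=[flask,fin,hinge,hook]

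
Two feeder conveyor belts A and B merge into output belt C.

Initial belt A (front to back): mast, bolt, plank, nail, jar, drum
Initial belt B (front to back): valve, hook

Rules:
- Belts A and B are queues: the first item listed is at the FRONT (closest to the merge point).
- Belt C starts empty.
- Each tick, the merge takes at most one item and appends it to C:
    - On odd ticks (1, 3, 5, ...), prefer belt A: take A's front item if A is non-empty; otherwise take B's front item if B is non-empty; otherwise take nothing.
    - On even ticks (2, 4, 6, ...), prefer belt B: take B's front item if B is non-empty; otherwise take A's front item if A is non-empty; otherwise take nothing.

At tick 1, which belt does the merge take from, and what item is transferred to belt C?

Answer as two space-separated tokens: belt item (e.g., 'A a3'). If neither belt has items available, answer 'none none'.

Tick 1: prefer A, take mast from A; A=[bolt,plank,nail,jar,drum] B=[valve,hook] C=[mast]

Answer: A mast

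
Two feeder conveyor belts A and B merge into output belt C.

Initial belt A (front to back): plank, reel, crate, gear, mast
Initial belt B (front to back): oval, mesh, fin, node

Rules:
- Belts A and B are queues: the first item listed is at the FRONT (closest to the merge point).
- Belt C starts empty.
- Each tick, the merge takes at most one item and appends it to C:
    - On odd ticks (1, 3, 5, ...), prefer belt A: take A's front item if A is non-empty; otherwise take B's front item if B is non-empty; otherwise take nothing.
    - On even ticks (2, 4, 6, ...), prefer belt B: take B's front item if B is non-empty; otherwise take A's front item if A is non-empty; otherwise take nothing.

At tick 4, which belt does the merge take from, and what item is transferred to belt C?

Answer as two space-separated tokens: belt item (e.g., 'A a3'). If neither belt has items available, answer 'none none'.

Answer: B mesh

Derivation:
Tick 1: prefer A, take plank from A; A=[reel,crate,gear,mast] B=[oval,mesh,fin,node] C=[plank]
Tick 2: prefer B, take oval from B; A=[reel,crate,gear,mast] B=[mesh,fin,node] C=[plank,oval]
Tick 3: prefer A, take reel from A; A=[crate,gear,mast] B=[mesh,fin,node] C=[plank,oval,reel]
Tick 4: prefer B, take mesh from B; A=[crate,gear,mast] B=[fin,node] C=[plank,oval,reel,mesh]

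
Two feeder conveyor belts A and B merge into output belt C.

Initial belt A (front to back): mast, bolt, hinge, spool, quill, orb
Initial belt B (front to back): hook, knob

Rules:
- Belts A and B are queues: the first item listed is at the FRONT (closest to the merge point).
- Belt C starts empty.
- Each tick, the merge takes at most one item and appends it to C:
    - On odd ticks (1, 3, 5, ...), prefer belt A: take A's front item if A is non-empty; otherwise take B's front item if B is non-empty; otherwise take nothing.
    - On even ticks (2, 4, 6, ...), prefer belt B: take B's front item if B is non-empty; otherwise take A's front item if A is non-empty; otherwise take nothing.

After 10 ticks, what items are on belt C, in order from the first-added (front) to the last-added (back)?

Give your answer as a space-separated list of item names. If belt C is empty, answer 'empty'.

Tick 1: prefer A, take mast from A; A=[bolt,hinge,spool,quill,orb] B=[hook,knob] C=[mast]
Tick 2: prefer B, take hook from B; A=[bolt,hinge,spool,quill,orb] B=[knob] C=[mast,hook]
Tick 3: prefer A, take bolt from A; A=[hinge,spool,quill,orb] B=[knob] C=[mast,hook,bolt]
Tick 4: prefer B, take knob from B; A=[hinge,spool,quill,orb] B=[-] C=[mast,hook,bolt,knob]
Tick 5: prefer A, take hinge from A; A=[spool,quill,orb] B=[-] C=[mast,hook,bolt,knob,hinge]
Tick 6: prefer B, take spool from A; A=[quill,orb] B=[-] C=[mast,hook,bolt,knob,hinge,spool]
Tick 7: prefer A, take quill from A; A=[orb] B=[-] C=[mast,hook,bolt,knob,hinge,spool,quill]
Tick 8: prefer B, take orb from A; A=[-] B=[-] C=[mast,hook,bolt,knob,hinge,spool,quill,orb]
Tick 9: prefer A, both empty, nothing taken; A=[-] B=[-] C=[mast,hook,bolt,knob,hinge,spool,quill,orb]
Tick 10: prefer B, both empty, nothing taken; A=[-] B=[-] C=[mast,hook,bolt,knob,hinge,spool,quill,orb]

Answer: mast hook bolt knob hinge spool quill orb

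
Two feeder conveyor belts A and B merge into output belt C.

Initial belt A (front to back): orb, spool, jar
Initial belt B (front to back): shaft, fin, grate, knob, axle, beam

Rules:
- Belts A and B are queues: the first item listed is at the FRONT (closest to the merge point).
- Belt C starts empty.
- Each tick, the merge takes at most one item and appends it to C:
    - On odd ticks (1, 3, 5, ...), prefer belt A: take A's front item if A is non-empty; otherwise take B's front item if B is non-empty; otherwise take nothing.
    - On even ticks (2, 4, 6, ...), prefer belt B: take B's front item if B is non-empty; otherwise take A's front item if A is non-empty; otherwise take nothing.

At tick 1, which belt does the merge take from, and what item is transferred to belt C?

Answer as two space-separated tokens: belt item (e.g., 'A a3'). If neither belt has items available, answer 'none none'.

Answer: A orb

Derivation:
Tick 1: prefer A, take orb from A; A=[spool,jar] B=[shaft,fin,grate,knob,axle,beam] C=[orb]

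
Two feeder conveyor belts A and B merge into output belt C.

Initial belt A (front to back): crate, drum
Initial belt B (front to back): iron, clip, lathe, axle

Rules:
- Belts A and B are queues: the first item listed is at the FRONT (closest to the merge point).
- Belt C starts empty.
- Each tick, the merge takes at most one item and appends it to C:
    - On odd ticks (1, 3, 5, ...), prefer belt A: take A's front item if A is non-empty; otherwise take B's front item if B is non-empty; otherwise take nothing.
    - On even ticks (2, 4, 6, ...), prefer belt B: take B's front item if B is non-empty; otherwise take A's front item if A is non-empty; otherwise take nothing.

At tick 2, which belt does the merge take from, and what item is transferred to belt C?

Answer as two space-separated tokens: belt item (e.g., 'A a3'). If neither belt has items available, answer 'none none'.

Tick 1: prefer A, take crate from A; A=[drum] B=[iron,clip,lathe,axle] C=[crate]
Tick 2: prefer B, take iron from B; A=[drum] B=[clip,lathe,axle] C=[crate,iron]

Answer: B iron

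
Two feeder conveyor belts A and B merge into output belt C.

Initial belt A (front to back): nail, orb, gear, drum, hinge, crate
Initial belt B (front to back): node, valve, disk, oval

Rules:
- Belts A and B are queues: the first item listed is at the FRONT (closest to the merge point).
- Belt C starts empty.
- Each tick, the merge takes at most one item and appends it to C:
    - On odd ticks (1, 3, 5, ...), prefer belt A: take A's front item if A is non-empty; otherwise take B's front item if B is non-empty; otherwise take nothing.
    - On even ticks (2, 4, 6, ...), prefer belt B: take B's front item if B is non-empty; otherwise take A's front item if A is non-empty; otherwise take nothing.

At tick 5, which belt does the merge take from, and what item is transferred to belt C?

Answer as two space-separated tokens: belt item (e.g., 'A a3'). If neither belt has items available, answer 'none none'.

Tick 1: prefer A, take nail from A; A=[orb,gear,drum,hinge,crate] B=[node,valve,disk,oval] C=[nail]
Tick 2: prefer B, take node from B; A=[orb,gear,drum,hinge,crate] B=[valve,disk,oval] C=[nail,node]
Tick 3: prefer A, take orb from A; A=[gear,drum,hinge,crate] B=[valve,disk,oval] C=[nail,node,orb]
Tick 4: prefer B, take valve from B; A=[gear,drum,hinge,crate] B=[disk,oval] C=[nail,node,orb,valve]
Tick 5: prefer A, take gear from A; A=[drum,hinge,crate] B=[disk,oval] C=[nail,node,orb,valve,gear]

Answer: A gear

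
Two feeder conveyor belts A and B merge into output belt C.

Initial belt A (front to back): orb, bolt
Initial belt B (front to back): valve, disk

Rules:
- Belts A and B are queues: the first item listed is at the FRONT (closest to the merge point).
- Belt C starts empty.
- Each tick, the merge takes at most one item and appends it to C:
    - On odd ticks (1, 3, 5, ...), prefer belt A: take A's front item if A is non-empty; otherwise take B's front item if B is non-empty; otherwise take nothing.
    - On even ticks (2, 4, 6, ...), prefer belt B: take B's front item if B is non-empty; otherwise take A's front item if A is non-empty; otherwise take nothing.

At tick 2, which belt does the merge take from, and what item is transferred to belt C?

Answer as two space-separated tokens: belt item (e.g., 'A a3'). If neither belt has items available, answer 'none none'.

Answer: B valve

Derivation:
Tick 1: prefer A, take orb from A; A=[bolt] B=[valve,disk] C=[orb]
Tick 2: prefer B, take valve from B; A=[bolt] B=[disk] C=[orb,valve]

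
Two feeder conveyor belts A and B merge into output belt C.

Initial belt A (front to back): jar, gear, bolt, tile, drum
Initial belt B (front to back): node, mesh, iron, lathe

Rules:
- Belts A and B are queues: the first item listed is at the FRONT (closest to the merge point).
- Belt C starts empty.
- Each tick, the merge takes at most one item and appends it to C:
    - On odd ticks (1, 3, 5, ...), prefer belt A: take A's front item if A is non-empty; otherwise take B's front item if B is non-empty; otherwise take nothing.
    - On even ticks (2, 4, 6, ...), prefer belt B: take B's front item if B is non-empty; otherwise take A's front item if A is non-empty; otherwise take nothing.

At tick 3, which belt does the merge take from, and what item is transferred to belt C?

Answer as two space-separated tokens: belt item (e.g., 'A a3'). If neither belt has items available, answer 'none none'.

Tick 1: prefer A, take jar from A; A=[gear,bolt,tile,drum] B=[node,mesh,iron,lathe] C=[jar]
Tick 2: prefer B, take node from B; A=[gear,bolt,tile,drum] B=[mesh,iron,lathe] C=[jar,node]
Tick 3: prefer A, take gear from A; A=[bolt,tile,drum] B=[mesh,iron,lathe] C=[jar,node,gear]

Answer: A gear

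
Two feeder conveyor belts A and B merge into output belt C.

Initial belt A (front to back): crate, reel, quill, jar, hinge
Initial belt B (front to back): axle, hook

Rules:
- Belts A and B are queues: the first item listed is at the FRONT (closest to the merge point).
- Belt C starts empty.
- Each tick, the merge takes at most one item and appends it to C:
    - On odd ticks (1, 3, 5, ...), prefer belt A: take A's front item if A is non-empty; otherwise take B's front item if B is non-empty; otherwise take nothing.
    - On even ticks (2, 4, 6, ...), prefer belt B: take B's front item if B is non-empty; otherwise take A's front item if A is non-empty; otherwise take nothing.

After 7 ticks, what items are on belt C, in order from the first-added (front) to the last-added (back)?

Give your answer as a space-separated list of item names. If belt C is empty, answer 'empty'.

Answer: crate axle reel hook quill jar hinge

Derivation:
Tick 1: prefer A, take crate from A; A=[reel,quill,jar,hinge] B=[axle,hook] C=[crate]
Tick 2: prefer B, take axle from B; A=[reel,quill,jar,hinge] B=[hook] C=[crate,axle]
Tick 3: prefer A, take reel from A; A=[quill,jar,hinge] B=[hook] C=[crate,axle,reel]
Tick 4: prefer B, take hook from B; A=[quill,jar,hinge] B=[-] C=[crate,axle,reel,hook]
Tick 5: prefer A, take quill from A; A=[jar,hinge] B=[-] C=[crate,axle,reel,hook,quill]
Tick 6: prefer B, take jar from A; A=[hinge] B=[-] C=[crate,axle,reel,hook,quill,jar]
Tick 7: prefer A, take hinge from A; A=[-] B=[-] C=[crate,axle,reel,hook,quill,jar,hinge]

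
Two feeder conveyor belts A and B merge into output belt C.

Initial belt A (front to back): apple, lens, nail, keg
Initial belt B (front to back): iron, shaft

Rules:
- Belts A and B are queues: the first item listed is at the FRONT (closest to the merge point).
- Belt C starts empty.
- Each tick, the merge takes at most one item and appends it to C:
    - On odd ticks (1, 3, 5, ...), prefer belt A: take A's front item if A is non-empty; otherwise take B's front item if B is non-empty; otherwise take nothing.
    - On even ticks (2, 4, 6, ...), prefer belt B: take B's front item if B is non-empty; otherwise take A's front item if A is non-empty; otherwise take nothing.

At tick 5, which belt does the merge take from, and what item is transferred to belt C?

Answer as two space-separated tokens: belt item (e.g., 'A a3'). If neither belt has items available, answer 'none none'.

Answer: A nail

Derivation:
Tick 1: prefer A, take apple from A; A=[lens,nail,keg] B=[iron,shaft] C=[apple]
Tick 2: prefer B, take iron from B; A=[lens,nail,keg] B=[shaft] C=[apple,iron]
Tick 3: prefer A, take lens from A; A=[nail,keg] B=[shaft] C=[apple,iron,lens]
Tick 4: prefer B, take shaft from B; A=[nail,keg] B=[-] C=[apple,iron,lens,shaft]
Tick 5: prefer A, take nail from A; A=[keg] B=[-] C=[apple,iron,lens,shaft,nail]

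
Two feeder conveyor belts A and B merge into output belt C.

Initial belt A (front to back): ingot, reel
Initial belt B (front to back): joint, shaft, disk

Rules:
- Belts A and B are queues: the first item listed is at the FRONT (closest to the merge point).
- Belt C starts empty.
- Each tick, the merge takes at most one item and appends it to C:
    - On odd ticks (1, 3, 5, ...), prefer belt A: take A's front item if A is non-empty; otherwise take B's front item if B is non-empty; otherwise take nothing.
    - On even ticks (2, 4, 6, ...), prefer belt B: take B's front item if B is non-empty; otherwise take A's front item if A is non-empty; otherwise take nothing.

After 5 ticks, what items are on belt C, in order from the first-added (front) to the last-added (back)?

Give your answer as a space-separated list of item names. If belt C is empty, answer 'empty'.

Tick 1: prefer A, take ingot from A; A=[reel] B=[joint,shaft,disk] C=[ingot]
Tick 2: prefer B, take joint from B; A=[reel] B=[shaft,disk] C=[ingot,joint]
Tick 3: prefer A, take reel from A; A=[-] B=[shaft,disk] C=[ingot,joint,reel]
Tick 4: prefer B, take shaft from B; A=[-] B=[disk] C=[ingot,joint,reel,shaft]
Tick 5: prefer A, take disk from B; A=[-] B=[-] C=[ingot,joint,reel,shaft,disk]

Answer: ingot joint reel shaft disk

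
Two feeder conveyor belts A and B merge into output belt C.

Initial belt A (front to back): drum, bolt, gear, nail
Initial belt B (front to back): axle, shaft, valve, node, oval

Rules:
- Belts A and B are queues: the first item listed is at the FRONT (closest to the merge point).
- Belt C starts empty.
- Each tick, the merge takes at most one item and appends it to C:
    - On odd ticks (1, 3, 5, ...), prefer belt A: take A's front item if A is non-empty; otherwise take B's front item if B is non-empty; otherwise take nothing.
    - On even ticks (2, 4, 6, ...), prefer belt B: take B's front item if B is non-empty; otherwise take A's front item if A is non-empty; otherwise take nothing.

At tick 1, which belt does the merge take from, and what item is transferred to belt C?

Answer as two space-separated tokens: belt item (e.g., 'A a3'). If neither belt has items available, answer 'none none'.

Tick 1: prefer A, take drum from A; A=[bolt,gear,nail] B=[axle,shaft,valve,node,oval] C=[drum]

Answer: A drum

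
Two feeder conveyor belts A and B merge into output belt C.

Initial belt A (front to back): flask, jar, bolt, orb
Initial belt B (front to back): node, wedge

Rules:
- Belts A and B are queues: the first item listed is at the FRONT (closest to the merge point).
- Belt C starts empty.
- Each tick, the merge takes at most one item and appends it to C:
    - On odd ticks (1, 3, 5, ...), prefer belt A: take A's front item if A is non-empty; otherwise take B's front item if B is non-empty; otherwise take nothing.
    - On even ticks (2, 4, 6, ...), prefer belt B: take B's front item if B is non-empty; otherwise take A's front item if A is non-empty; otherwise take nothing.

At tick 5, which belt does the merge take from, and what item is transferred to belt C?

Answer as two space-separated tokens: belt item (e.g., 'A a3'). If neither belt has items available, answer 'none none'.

Tick 1: prefer A, take flask from A; A=[jar,bolt,orb] B=[node,wedge] C=[flask]
Tick 2: prefer B, take node from B; A=[jar,bolt,orb] B=[wedge] C=[flask,node]
Tick 3: prefer A, take jar from A; A=[bolt,orb] B=[wedge] C=[flask,node,jar]
Tick 4: prefer B, take wedge from B; A=[bolt,orb] B=[-] C=[flask,node,jar,wedge]
Tick 5: prefer A, take bolt from A; A=[orb] B=[-] C=[flask,node,jar,wedge,bolt]

Answer: A bolt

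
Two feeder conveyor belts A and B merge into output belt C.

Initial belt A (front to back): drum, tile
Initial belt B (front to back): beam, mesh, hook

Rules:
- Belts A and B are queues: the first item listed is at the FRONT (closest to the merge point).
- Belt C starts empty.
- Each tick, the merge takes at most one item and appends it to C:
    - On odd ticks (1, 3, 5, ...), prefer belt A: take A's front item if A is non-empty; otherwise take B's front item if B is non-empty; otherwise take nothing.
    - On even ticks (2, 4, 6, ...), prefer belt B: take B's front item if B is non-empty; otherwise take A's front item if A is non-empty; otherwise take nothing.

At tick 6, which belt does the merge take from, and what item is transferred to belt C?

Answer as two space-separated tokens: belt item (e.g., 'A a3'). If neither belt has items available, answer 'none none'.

Tick 1: prefer A, take drum from A; A=[tile] B=[beam,mesh,hook] C=[drum]
Tick 2: prefer B, take beam from B; A=[tile] B=[mesh,hook] C=[drum,beam]
Tick 3: prefer A, take tile from A; A=[-] B=[mesh,hook] C=[drum,beam,tile]
Tick 4: prefer B, take mesh from B; A=[-] B=[hook] C=[drum,beam,tile,mesh]
Tick 5: prefer A, take hook from B; A=[-] B=[-] C=[drum,beam,tile,mesh,hook]
Tick 6: prefer B, both empty, nothing taken; A=[-] B=[-] C=[drum,beam,tile,mesh,hook]

Answer: none none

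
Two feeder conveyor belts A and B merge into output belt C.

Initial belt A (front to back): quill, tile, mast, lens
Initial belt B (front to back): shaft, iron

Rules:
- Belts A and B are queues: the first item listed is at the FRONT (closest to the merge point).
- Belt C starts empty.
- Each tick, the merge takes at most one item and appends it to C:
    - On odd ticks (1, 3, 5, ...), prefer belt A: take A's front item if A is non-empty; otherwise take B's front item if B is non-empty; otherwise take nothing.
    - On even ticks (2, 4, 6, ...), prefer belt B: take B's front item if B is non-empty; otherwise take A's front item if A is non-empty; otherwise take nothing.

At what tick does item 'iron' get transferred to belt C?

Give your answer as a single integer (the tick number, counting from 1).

Tick 1: prefer A, take quill from A; A=[tile,mast,lens] B=[shaft,iron] C=[quill]
Tick 2: prefer B, take shaft from B; A=[tile,mast,lens] B=[iron] C=[quill,shaft]
Tick 3: prefer A, take tile from A; A=[mast,lens] B=[iron] C=[quill,shaft,tile]
Tick 4: prefer B, take iron from B; A=[mast,lens] B=[-] C=[quill,shaft,tile,iron]

Answer: 4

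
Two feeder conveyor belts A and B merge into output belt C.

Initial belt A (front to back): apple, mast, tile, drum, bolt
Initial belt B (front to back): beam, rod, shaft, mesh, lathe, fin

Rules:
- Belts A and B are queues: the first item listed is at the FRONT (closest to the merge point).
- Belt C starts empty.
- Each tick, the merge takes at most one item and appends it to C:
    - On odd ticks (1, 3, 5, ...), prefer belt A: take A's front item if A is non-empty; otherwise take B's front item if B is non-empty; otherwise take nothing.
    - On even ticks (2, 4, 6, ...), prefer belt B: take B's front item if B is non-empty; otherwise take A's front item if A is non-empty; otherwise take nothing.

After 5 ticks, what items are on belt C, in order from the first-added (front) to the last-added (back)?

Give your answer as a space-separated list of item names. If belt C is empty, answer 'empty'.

Answer: apple beam mast rod tile

Derivation:
Tick 1: prefer A, take apple from A; A=[mast,tile,drum,bolt] B=[beam,rod,shaft,mesh,lathe,fin] C=[apple]
Tick 2: prefer B, take beam from B; A=[mast,tile,drum,bolt] B=[rod,shaft,mesh,lathe,fin] C=[apple,beam]
Tick 3: prefer A, take mast from A; A=[tile,drum,bolt] B=[rod,shaft,mesh,lathe,fin] C=[apple,beam,mast]
Tick 4: prefer B, take rod from B; A=[tile,drum,bolt] B=[shaft,mesh,lathe,fin] C=[apple,beam,mast,rod]
Tick 5: prefer A, take tile from A; A=[drum,bolt] B=[shaft,mesh,lathe,fin] C=[apple,beam,mast,rod,tile]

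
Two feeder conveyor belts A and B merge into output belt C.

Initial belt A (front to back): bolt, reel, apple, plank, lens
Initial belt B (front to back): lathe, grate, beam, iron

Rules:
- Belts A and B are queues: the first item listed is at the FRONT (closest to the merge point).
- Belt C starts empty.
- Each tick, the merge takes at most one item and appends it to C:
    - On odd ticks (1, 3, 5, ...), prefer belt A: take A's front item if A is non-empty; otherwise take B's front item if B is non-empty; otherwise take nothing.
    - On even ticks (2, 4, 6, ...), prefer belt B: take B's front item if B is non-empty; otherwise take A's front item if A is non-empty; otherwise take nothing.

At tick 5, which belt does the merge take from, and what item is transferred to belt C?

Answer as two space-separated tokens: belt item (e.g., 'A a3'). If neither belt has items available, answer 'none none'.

Tick 1: prefer A, take bolt from A; A=[reel,apple,plank,lens] B=[lathe,grate,beam,iron] C=[bolt]
Tick 2: prefer B, take lathe from B; A=[reel,apple,plank,lens] B=[grate,beam,iron] C=[bolt,lathe]
Tick 3: prefer A, take reel from A; A=[apple,plank,lens] B=[grate,beam,iron] C=[bolt,lathe,reel]
Tick 4: prefer B, take grate from B; A=[apple,plank,lens] B=[beam,iron] C=[bolt,lathe,reel,grate]
Tick 5: prefer A, take apple from A; A=[plank,lens] B=[beam,iron] C=[bolt,lathe,reel,grate,apple]

Answer: A apple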